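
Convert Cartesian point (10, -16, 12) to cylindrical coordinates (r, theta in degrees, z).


r = sqrt(10^2 + (-16)^2) = 18.868
theta = atan2(-16, 10) = 302.0054 deg
z = 12

r = 18.868, theta = 302.0054 deg, z = 12


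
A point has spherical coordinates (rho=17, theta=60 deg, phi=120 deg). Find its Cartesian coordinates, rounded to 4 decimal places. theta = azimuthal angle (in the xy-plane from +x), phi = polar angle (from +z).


x = 17 * sin(120) * cos(60) = 7.3612
y = 17 * sin(120) * sin(60) = 12.75
z = 17 * cos(120) = -8.5

(7.3612, 12.75, -8.5)


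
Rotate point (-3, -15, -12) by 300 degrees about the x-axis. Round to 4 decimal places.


x' = -3
y' = -15*cos(300) - -12*sin(300) = -17.8923
z' = -15*sin(300) + -12*cos(300) = 6.9904

(-3, -17.8923, 6.9904)


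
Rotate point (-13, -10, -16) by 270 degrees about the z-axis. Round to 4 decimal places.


x' = -13*cos(270) - -10*sin(270) = -10
y' = -13*sin(270) + -10*cos(270) = 13
z' = -16

(-10, 13, -16)


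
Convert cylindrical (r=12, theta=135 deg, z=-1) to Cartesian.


x = 12 * cos(135) = -8.4853
y = 12 * sin(135) = 8.4853
z = -1

(-8.4853, 8.4853, -1)


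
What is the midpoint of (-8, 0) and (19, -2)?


Midpoint = ((-8+19)/2, (0+-2)/2) = (5.5, -1)

(5.5, -1)


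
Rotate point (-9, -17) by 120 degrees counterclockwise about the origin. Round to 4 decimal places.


x' = -9*cos(120) - -17*sin(120) = 19.2224
y' = -9*sin(120) + -17*cos(120) = 0.7058

(19.2224, 0.7058)


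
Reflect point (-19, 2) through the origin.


Reflection through origin: (x, y) -> (-x, -y)
(-19, 2) -> (19, -2)

(19, -2)


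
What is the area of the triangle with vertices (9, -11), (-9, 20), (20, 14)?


Area = |x1(y2-y3) + x2(y3-y1) + x3(y1-y2)| / 2
= |9*(20-14) + -9*(14--11) + 20*(-11-20)| / 2
= 395.5

395.5


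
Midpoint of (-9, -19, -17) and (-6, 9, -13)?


Midpoint = ((-9+-6)/2, (-19+9)/2, (-17+-13)/2) = (-7.5, -5, -15)

(-7.5, -5, -15)


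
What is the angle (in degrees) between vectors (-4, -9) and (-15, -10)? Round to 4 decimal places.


dot = -4*-15 + -9*-10 = 150
|u| = 9.8489, |v| = 18.0278
cos(angle) = 0.8448
angle = 32.3474 degrees

32.3474 degrees


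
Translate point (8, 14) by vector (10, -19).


Translation: (x+dx, y+dy) = (8+10, 14+-19) = (18, -5)

(18, -5)


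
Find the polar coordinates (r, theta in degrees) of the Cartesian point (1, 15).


r = sqrt(1^2 + 15^2) = 15.0333
theta = atan2(15, 1) = 86.1859 degrees

r = 15.0333, theta = 86.1859 degrees


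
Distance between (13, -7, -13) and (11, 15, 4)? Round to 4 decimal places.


d = sqrt((11-13)^2 + (15--7)^2 + (4--13)^2) = 27.8747

27.8747


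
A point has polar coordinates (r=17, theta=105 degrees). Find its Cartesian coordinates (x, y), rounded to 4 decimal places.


x = 17 * cos(105) = -4.3999
y = 17 * sin(105) = 16.4207

(-4.3999, 16.4207)


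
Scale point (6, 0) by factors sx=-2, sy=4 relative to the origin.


Scaling: (x*sx, y*sy) = (6*-2, 0*4) = (-12, 0)

(-12, 0)


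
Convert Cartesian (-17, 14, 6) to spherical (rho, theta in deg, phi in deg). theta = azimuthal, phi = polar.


rho = sqrt((-17)^2 + 14^2 + 6^2) = 22.8254
theta = atan2(14, -17) = 140.5275 deg
phi = acos(6/22.8254) = 74.7599 deg

rho = 22.8254, theta = 140.5275 deg, phi = 74.7599 deg


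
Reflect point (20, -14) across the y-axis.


Reflection across y-axis: (x, y) -> (-x, y)
(20, -14) -> (-20, -14)

(-20, -14)


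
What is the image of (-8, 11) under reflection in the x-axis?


Reflection across x-axis: (x, y) -> (x, -y)
(-8, 11) -> (-8, -11)

(-8, -11)


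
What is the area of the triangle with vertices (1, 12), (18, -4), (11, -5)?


Area = |x1(y2-y3) + x2(y3-y1) + x3(y1-y2)| / 2
= |1*(-4--5) + 18*(-5-12) + 11*(12--4)| / 2
= 64.5

64.5


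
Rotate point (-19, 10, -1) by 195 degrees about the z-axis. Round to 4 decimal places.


x' = -19*cos(195) - 10*sin(195) = 20.9408
y' = -19*sin(195) + 10*cos(195) = -4.7417
z' = -1

(20.9408, -4.7417, -1)


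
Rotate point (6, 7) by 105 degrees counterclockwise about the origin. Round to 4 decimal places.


x' = 6*cos(105) - 7*sin(105) = -8.3144
y' = 6*sin(105) + 7*cos(105) = 3.9838

(-8.3144, 3.9838)


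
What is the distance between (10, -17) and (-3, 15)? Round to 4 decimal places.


d = sqrt((-3-10)^2 + (15--17)^2) = 34.5398

34.5398


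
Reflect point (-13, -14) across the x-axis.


Reflection across x-axis: (x, y) -> (x, -y)
(-13, -14) -> (-13, 14)

(-13, 14)


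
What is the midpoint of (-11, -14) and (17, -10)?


Midpoint = ((-11+17)/2, (-14+-10)/2) = (3, -12)

(3, -12)


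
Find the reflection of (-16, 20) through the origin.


Reflection through origin: (x, y) -> (-x, -y)
(-16, 20) -> (16, -20)

(16, -20)


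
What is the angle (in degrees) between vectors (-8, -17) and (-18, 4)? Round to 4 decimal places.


dot = -8*-18 + -17*4 = 76
|u| = 18.7883, |v| = 18.4391
cos(angle) = 0.2194
angle = 77.3277 degrees

77.3277 degrees


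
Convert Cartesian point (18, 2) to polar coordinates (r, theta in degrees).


r = sqrt(18^2 + 2^2) = 18.1108
theta = atan2(2, 18) = 6.3402 degrees

r = 18.1108, theta = 6.3402 degrees


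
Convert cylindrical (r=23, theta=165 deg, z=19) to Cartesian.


x = 23 * cos(165) = -22.2163
y = 23 * sin(165) = 5.9528
z = 19

(-22.2163, 5.9528, 19)


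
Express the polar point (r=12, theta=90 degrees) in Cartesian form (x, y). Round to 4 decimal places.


x = 12 * cos(90) = 0
y = 12 * sin(90) = 12

(0, 12)


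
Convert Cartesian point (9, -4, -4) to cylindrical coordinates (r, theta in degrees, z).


r = sqrt(9^2 + (-4)^2) = 9.8489
theta = atan2(-4, 9) = 336.0375 deg
z = -4

r = 9.8489, theta = 336.0375 deg, z = -4


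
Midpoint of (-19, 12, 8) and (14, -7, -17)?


Midpoint = ((-19+14)/2, (12+-7)/2, (8+-17)/2) = (-2.5, 2.5, -4.5)

(-2.5, 2.5, -4.5)


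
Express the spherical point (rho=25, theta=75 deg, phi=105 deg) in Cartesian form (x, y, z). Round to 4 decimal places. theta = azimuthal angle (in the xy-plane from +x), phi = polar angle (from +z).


x = 25 * sin(105) * cos(75) = 6.25
y = 25 * sin(105) * sin(75) = 23.3253
z = 25 * cos(105) = -6.4705

(6.25, 23.3253, -6.4705)


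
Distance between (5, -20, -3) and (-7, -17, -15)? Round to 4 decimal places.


d = sqrt((-7-5)^2 + (-17--20)^2 + (-15--3)^2) = 17.2337

17.2337


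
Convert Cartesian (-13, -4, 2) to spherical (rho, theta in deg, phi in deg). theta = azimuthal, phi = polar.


rho = sqrt((-13)^2 + (-4)^2 + 2^2) = 13.7477
theta = atan2(-4, -13) = 197.1027 deg
phi = acos(2/13.7477) = 81.635 deg

rho = 13.7477, theta = 197.1027 deg, phi = 81.635 deg


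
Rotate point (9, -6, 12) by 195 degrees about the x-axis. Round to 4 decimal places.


x' = 9
y' = -6*cos(195) - 12*sin(195) = 8.9014
z' = -6*sin(195) + 12*cos(195) = -10.0382

(9, 8.9014, -10.0382)


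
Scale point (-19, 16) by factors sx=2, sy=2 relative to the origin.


Scaling: (x*sx, y*sy) = (-19*2, 16*2) = (-38, 32)

(-38, 32)


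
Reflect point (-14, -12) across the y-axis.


Reflection across y-axis: (x, y) -> (-x, y)
(-14, -12) -> (14, -12)

(14, -12)


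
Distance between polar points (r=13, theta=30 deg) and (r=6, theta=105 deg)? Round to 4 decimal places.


d = sqrt(r1^2 + r2^2 - 2*r1*r2*cos(t2-t1))
d = sqrt(13^2 + 6^2 - 2*13*6*cos(105-30)) = 12.8306

12.8306


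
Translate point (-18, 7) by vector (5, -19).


Translation: (x+dx, y+dy) = (-18+5, 7+-19) = (-13, -12)

(-13, -12)


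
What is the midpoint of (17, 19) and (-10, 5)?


Midpoint = ((17+-10)/2, (19+5)/2) = (3.5, 12)

(3.5, 12)


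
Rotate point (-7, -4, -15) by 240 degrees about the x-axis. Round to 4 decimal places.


x' = -7
y' = -4*cos(240) - -15*sin(240) = -10.9904
z' = -4*sin(240) + -15*cos(240) = 10.9641

(-7, -10.9904, 10.9641)


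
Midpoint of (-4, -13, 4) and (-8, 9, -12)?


Midpoint = ((-4+-8)/2, (-13+9)/2, (4+-12)/2) = (-6, -2, -4)

(-6, -2, -4)


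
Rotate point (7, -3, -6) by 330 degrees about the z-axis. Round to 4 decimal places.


x' = 7*cos(330) - -3*sin(330) = 4.5622
y' = 7*sin(330) + -3*cos(330) = -6.0981
z' = -6

(4.5622, -6.0981, -6)


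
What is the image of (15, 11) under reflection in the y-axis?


Reflection across y-axis: (x, y) -> (-x, y)
(15, 11) -> (-15, 11)

(-15, 11)


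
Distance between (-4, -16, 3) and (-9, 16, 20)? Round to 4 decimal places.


d = sqrt((-9--4)^2 + (16--16)^2 + (20-3)^2) = 36.5787

36.5787


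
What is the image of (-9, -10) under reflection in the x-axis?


Reflection across x-axis: (x, y) -> (x, -y)
(-9, -10) -> (-9, 10)

(-9, 10)


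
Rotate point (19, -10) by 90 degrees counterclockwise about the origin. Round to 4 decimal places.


x' = 19*cos(90) - -10*sin(90) = 10
y' = 19*sin(90) + -10*cos(90) = 19

(10, 19)


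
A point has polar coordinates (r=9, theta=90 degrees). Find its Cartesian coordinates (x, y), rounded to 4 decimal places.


x = 9 * cos(90) = 0
y = 9 * sin(90) = 9

(0, 9)


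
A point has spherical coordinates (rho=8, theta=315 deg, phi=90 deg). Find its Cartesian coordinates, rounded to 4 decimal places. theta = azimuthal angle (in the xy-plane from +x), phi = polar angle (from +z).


x = 8 * sin(90) * cos(315) = 5.6569
y = 8 * sin(90) * sin(315) = -5.6569
z = 8 * cos(90) = 0

(5.6569, -5.6569, 0)


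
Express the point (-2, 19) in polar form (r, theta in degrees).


r = sqrt((-2)^2 + 19^2) = 19.105
theta = atan2(19, -2) = 96.009 degrees

r = 19.105, theta = 96.009 degrees


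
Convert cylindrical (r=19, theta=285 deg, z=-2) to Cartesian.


x = 19 * cos(285) = 4.9176
y = 19 * sin(285) = -18.3526
z = -2

(4.9176, -18.3526, -2)


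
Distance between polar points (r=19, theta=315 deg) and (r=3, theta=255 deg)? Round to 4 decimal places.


d = sqrt(r1^2 + r2^2 - 2*r1*r2*cos(t2-t1))
d = sqrt(19^2 + 3^2 - 2*19*3*cos(255-315)) = 17.6918

17.6918


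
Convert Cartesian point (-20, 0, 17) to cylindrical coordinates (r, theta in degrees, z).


r = sqrt((-20)^2 + 0^2) = 20
theta = atan2(0, -20) = 180 deg
z = 17

r = 20, theta = 180 deg, z = 17


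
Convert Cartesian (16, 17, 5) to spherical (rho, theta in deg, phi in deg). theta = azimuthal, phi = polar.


rho = sqrt(16^2 + 17^2 + 5^2) = 23.8747
theta = atan2(17, 16) = 46.7357 deg
phi = acos(5/23.8747) = 77.9112 deg

rho = 23.8747, theta = 46.7357 deg, phi = 77.9112 deg


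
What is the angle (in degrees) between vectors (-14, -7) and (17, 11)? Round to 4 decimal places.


dot = -14*17 + -7*11 = -315
|u| = 15.6525, |v| = 20.2485
cos(angle) = -0.9939
angle = 173.6598 degrees

173.6598 degrees


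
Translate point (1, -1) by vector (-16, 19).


Translation: (x+dx, y+dy) = (1+-16, -1+19) = (-15, 18)

(-15, 18)


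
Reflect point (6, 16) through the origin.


Reflection through origin: (x, y) -> (-x, -y)
(6, 16) -> (-6, -16)

(-6, -16)


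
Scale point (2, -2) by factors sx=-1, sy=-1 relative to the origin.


Scaling: (x*sx, y*sy) = (2*-1, -2*-1) = (-2, 2)

(-2, 2)


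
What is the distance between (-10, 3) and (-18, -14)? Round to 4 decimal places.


d = sqrt((-18--10)^2 + (-14-3)^2) = 18.7883

18.7883


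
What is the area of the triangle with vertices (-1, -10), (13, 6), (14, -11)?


Area = |x1(y2-y3) + x2(y3-y1) + x3(y1-y2)| / 2
= |-1*(6--11) + 13*(-11--10) + 14*(-10-6)| / 2
= 127

127


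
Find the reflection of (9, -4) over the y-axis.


Reflection across y-axis: (x, y) -> (-x, y)
(9, -4) -> (-9, -4)

(-9, -4)


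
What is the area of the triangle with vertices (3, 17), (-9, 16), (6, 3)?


Area = |x1(y2-y3) + x2(y3-y1) + x3(y1-y2)| / 2
= |3*(16-3) + -9*(3-17) + 6*(17-16)| / 2
= 85.5

85.5


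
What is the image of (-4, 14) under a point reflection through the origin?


Reflection through origin: (x, y) -> (-x, -y)
(-4, 14) -> (4, -14)

(4, -14)


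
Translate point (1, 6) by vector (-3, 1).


Translation: (x+dx, y+dy) = (1+-3, 6+1) = (-2, 7)

(-2, 7)


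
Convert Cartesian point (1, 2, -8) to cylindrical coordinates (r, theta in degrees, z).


r = sqrt(1^2 + 2^2) = 2.2361
theta = atan2(2, 1) = 63.4349 deg
z = -8

r = 2.2361, theta = 63.4349 deg, z = -8


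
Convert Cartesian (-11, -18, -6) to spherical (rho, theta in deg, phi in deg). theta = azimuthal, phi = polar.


rho = sqrt((-11)^2 + (-18)^2 + (-6)^2) = 21.9317
theta = atan2(-18, -11) = 238.5704 deg
phi = acos(-6/21.9317) = 105.8772 deg

rho = 21.9317, theta = 238.5704 deg, phi = 105.8772 deg


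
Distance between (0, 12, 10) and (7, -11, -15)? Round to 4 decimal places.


d = sqrt((7-0)^2 + (-11-12)^2 + (-15-10)^2) = 34.6843

34.6843


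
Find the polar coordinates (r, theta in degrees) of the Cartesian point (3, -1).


r = sqrt(3^2 + (-1)^2) = 3.1623
theta = atan2(-1, 3) = 341.5651 degrees

r = 3.1623, theta = 341.5651 degrees


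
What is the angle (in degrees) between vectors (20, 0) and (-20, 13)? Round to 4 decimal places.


dot = 20*-20 + 0*13 = -400
|u| = 20, |v| = 23.8537
cos(angle) = -0.8384
angle = 146.9761 degrees

146.9761 degrees


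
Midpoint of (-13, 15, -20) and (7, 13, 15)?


Midpoint = ((-13+7)/2, (15+13)/2, (-20+15)/2) = (-3, 14, -2.5)

(-3, 14, -2.5)


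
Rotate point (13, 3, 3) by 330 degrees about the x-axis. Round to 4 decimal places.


x' = 13
y' = 3*cos(330) - 3*sin(330) = 4.0981
z' = 3*sin(330) + 3*cos(330) = 1.0981

(13, 4.0981, 1.0981)


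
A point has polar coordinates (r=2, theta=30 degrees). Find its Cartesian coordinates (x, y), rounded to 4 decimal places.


x = 2 * cos(30) = 1.7321
y = 2 * sin(30) = 1

(1.7321, 1)


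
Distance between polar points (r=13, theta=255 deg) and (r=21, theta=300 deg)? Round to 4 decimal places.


d = sqrt(r1^2 + r2^2 - 2*r1*r2*cos(t2-t1))
d = sqrt(13^2 + 21^2 - 2*13*21*cos(300-255)) = 14.9639

14.9639


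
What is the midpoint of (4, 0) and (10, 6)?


Midpoint = ((4+10)/2, (0+6)/2) = (7, 3)

(7, 3)


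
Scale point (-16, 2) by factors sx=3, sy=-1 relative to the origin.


Scaling: (x*sx, y*sy) = (-16*3, 2*-1) = (-48, -2)

(-48, -2)


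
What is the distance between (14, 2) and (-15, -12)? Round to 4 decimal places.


d = sqrt((-15-14)^2 + (-12-2)^2) = 32.2025

32.2025


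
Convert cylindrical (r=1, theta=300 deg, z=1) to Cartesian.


x = 1 * cos(300) = 0.5
y = 1 * sin(300) = -0.866
z = 1

(0.5, -0.866, 1)


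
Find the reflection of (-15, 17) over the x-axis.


Reflection across x-axis: (x, y) -> (x, -y)
(-15, 17) -> (-15, -17)

(-15, -17)


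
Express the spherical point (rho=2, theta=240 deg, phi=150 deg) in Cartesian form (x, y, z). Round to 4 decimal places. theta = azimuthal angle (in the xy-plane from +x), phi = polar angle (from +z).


x = 2 * sin(150) * cos(240) = -0.5
y = 2 * sin(150) * sin(240) = -0.866
z = 2 * cos(150) = -1.7321

(-0.5, -0.866, -1.7321)


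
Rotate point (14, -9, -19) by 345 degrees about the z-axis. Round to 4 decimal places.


x' = 14*cos(345) - -9*sin(345) = 11.1936
y' = 14*sin(345) + -9*cos(345) = -12.3168
z' = -19

(11.1936, -12.3168, -19)


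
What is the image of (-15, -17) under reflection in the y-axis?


Reflection across y-axis: (x, y) -> (-x, y)
(-15, -17) -> (15, -17)

(15, -17)


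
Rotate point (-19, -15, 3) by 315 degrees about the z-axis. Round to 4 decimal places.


x' = -19*cos(315) - -15*sin(315) = -24.0416
y' = -19*sin(315) + -15*cos(315) = 2.8284
z' = 3

(-24.0416, 2.8284, 3)


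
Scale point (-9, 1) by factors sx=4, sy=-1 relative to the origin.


Scaling: (x*sx, y*sy) = (-9*4, 1*-1) = (-36, -1)

(-36, -1)


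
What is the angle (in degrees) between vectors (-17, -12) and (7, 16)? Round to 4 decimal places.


dot = -17*7 + -12*16 = -311
|u| = 20.8087, |v| = 17.4642
cos(angle) = -0.8558
angle = 148.847 degrees

148.847 degrees


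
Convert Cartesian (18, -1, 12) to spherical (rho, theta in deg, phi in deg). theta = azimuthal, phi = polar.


rho = sqrt(18^2 + (-1)^2 + 12^2) = 21.6564
theta = atan2(-1, 18) = 356.8202 deg
phi = acos(12/21.6564) = 56.3507 deg

rho = 21.6564, theta = 356.8202 deg, phi = 56.3507 deg


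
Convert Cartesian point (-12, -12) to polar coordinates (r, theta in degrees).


r = sqrt((-12)^2 + (-12)^2) = 16.9706
theta = atan2(-12, -12) = 225 degrees

r = 16.9706, theta = 225 degrees


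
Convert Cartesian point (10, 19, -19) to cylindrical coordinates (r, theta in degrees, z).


r = sqrt(10^2 + 19^2) = 21.4709
theta = atan2(19, 10) = 62.2415 deg
z = -19

r = 21.4709, theta = 62.2415 deg, z = -19


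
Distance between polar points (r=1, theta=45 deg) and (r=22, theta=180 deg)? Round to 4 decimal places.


d = sqrt(r1^2 + r2^2 - 2*r1*r2*cos(t2-t1))
d = sqrt(1^2 + 22^2 - 2*1*22*cos(180-45)) = 22.7181

22.7181


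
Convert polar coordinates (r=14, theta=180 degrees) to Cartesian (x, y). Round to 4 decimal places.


x = 14 * cos(180) = -14
y = 14 * sin(180) = 0

(-14, 0)


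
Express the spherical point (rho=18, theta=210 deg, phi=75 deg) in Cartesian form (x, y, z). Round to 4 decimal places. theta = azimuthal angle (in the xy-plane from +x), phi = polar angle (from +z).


x = 18 * sin(75) * cos(210) = -15.0573
y = 18 * sin(75) * sin(210) = -8.6933
z = 18 * cos(75) = 4.6587

(-15.0573, -8.6933, 4.6587)


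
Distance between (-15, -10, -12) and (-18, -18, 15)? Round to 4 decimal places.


d = sqrt((-18--15)^2 + (-18--10)^2 + (15--12)^2) = 28.3196

28.3196


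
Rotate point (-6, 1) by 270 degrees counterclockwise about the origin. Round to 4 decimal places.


x' = -6*cos(270) - 1*sin(270) = 1
y' = -6*sin(270) + 1*cos(270) = 6

(1, 6)


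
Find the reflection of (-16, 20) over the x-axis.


Reflection across x-axis: (x, y) -> (x, -y)
(-16, 20) -> (-16, -20)

(-16, -20)


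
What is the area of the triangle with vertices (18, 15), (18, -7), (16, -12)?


Area = |x1(y2-y3) + x2(y3-y1) + x3(y1-y2)| / 2
= |18*(-7--12) + 18*(-12-15) + 16*(15--7)| / 2
= 22

22


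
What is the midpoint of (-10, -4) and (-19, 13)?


Midpoint = ((-10+-19)/2, (-4+13)/2) = (-14.5, 4.5)

(-14.5, 4.5)


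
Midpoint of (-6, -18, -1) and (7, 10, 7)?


Midpoint = ((-6+7)/2, (-18+10)/2, (-1+7)/2) = (0.5, -4, 3)

(0.5, -4, 3)


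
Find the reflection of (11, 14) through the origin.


Reflection through origin: (x, y) -> (-x, -y)
(11, 14) -> (-11, -14)

(-11, -14)


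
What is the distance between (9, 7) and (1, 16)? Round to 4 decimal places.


d = sqrt((1-9)^2 + (16-7)^2) = 12.0416

12.0416


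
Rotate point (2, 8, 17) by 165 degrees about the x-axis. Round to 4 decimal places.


x' = 2
y' = 8*cos(165) - 17*sin(165) = -12.1273
z' = 8*sin(165) + 17*cos(165) = -14.3502

(2, -12.1273, -14.3502)


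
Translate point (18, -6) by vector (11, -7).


Translation: (x+dx, y+dy) = (18+11, -6+-7) = (29, -13)

(29, -13)


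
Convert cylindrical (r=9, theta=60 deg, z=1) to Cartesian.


x = 9 * cos(60) = 4.5
y = 9 * sin(60) = 7.7942
z = 1

(4.5, 7.7942, 1)


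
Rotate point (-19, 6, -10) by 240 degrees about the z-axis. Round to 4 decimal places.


x' = -19*cos(240) - 6*sin(240) = 14.6962
y' = -19*sin(240) + 6*cos(240) = 13.4545
z' = -10

(14.6962, 13.4545, -10)


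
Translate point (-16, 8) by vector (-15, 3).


Translation: (x+dx, y+dy) = (-16+-15, 8+3) = (-31, 11)

(-31, 11)


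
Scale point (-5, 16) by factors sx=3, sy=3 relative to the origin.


Scaling: (x*sx, y*sy) = (-5*3, 16*3) = (-15, 48)

(-15, 48)


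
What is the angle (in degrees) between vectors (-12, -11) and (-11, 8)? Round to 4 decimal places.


dot = -12*-11 + -11*8 = 44
|u| = 16.2788, |v| = 13.6015
cos(angle) = 0.1987
angle = 78.5378 degrees

78.5378 degrees


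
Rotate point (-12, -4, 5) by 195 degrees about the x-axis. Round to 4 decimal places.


x' = -12
y' = -4*cos(195) - 5*sin(195) = 5.1578
z' = -4*sin(195) + 5*cos(195) = -3.7944

(-12, 5.1578, -3.7944)


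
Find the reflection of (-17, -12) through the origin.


Reflection through origin: (x, y) -> (-x, -y)
(-17, -12) -> (17, 12)

(17, 12)


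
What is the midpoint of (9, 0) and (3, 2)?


Midpoint = ((9+3)/2, (0+2)/2) = (6, 1)

(6, 1)


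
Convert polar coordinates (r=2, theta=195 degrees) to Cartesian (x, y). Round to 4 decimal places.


x = 2 * cos(195) = -1.9319
y = 2 * sin(195) = -0.5176

(-1.9319, -0.5176)


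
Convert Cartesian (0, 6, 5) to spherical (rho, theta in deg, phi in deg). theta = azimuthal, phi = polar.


rho = sqrt(0^2 + 6^2 + 5^2) = 7.8102
theta = atan2(6, 0) = 90 deg
phi = acos(5/7.8102) = 50.1944 deg

rho = 7.8102, theta = 90 deg, phi = 50.1944 deg


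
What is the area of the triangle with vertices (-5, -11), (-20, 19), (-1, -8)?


Area = |x1(y2-y3) + x2(y3-y1) + x3(y1-y2)| / 2
= |-5*(19--8) + -20*(-8--11) + -1*(-11-19)| / 2
= 82.5

82.5


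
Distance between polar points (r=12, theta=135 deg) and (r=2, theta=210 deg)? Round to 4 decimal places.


d = sqrt(r1^2 + r2^2 - 2*r1*r2*cos(t2-t1))
d = sqrt(12^2 + 2^2 - 2*12*2*cos(210-135)) = 11.6437

11.6437


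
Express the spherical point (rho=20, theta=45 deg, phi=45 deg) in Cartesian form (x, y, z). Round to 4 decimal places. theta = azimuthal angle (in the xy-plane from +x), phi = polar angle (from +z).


x = 20 * sin(45) * cos(45) = 10
y = 20 * sin(45) * sin(45) = 10
z = 20 * cos(45) = 14.1421

(10, 10, 14.1421)


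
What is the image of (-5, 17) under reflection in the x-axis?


Reflection across x-axis: (x, y) -> (x, -y)
(-5, 17) -> (-5, -17)

(-5, -17)


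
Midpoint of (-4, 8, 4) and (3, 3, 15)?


Midpoint = ((-4+3)/2, (8+3)/2, (4+15)/2) = (-0.5, 5.5, 9.5)

(-0.5, 5.5, 9.5)


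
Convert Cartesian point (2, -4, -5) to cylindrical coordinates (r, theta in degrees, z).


r = sqrt(2^2 + (-4)^2) = 4.4721
theta = atan2(-4, 2) = 296.5651 deg
z = -5

r = 4.4721, theta = 296.5651 deg, z = -5


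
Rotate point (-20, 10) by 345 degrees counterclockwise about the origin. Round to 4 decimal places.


x' = -20*cos(345) - 10*sin(345) = -16.7303
y' = -20*sin(345) + 10*cos(345) = 14.8356

(-16.7303, 14.8356)


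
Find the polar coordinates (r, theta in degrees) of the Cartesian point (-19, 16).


r = sqrt((-19)^2 + 16^2) = 24.8395
theta = atan2(16, -19) = 139.8991 degrees

r = 24.8395, theta = 139.8991 degrees


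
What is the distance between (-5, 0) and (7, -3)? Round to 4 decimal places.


d = sqrt((7--5)^2 + (-3-0)^2) = 12.3693

12.3693


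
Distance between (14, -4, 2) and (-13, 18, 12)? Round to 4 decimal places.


d = sqrt((-13-14)^2 + (18--4)^2 + (12-2)^2) = 36.2353

36.2353


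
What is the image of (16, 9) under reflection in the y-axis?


Reflection across y-axis: (x, y) -> (-x, y)
(16, 9) -> (-16, 9)

(-16, 9)


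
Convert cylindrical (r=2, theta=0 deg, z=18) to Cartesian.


x = 2 * cos(0) = 2
y = 2 * sin(0) = 0
z = 18

(2, 0, 18)


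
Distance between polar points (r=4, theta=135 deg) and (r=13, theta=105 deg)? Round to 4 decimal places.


d = sqrt(r1^2 + r2^2 - 2*r1*r2*cos(t2-t1))
d = sqrt(4^2 + 13^2 - 2*4*13*cos(105-135)) = 9.7434

9.7434


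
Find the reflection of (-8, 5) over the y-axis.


Reflection across y-axis: (x, y) -> (-x, y)
(-8, 5) -> (8, 5)

(8, 5)


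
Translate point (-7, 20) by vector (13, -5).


Translation: (x+dx, y+dy) = (-7+13, 20+-5) = (6, 15)

(6, 15)


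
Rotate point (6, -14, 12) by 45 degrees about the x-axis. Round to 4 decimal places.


x' = 6
y' = -14*cos(45) - 12*sin(45) = -18.3848
z' = -14*sin(45) + 12*cos(45) = -1.4142

(6, -18.3848, -1.4142)


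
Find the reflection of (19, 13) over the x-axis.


Reflection across x-axis: (x, y) -> (x, -y)
(19, 13) -> (19, -13)

(19, -13)


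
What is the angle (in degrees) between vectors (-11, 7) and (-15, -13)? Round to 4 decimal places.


dot = -11*-15 + 7*-13 = 74
|u| = 13.0384, |v| = 19.8494
cos(angle) = 0.2859
angle = 73.3856 degrees

73.3856 degrees


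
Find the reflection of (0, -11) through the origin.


Reflection through origin: (x, y) -> (-x, -y)
(0, -11) -> (0, 11)

(0, 11)


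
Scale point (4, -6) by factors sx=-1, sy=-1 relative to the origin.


Scaling: (x*sx, y*sy) = (4*-1, -6*-1) = (-4, 6)

(-4, 6)


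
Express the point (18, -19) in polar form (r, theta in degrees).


r = sqrt(18^2 + (-19)^2) = 26.1725
theta = atan2(-19, 18) = 313.4518 degrees

r = 26.1725, theta = 313.4518 degrees


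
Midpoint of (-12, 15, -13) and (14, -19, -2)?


Midpoint = ((-12+14)/2, (15+-19)/2, (-13+-2)/2) = (1, -2, -7.5)

(1, -2, -7.5)


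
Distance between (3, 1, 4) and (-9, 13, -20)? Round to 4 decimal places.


d = sqrt((-9-3)^2 + (13-1)^2 + (-20-4)^2) = 29.3939

29.3939


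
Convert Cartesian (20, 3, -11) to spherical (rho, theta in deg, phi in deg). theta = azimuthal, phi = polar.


rho = sqrt(20^2 + 3^2 + (-11)^2) = 23.0217
theta = atan2(3, 20) = 8.5308 deg
phi = acos(-11/23.0217) = 118.5424 deg

rho = 23.0217, theta = 8.5308 deg, phi = 118.5424 deg


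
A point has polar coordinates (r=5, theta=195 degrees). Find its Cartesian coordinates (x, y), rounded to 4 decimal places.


x = 5 * cos(195) = -4.8296
y = 5 * sin(195) = -1.2941

(-4.8296, -1.2941)


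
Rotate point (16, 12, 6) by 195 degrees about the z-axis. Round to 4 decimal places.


x' = 16*cos(195) - 12*sin(195) = -12.349
y' = 16*sin(195) + 12*cos(195) = -15.7322
z' = 6

(-12.349, -15.7322, 6)


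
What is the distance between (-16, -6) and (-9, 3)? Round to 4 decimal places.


d = sqrt((-9--16)^2 + (3--6)^2) = 11.4018

11.4018


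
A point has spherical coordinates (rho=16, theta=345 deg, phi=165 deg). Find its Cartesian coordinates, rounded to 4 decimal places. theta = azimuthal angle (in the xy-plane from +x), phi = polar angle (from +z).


x = 16 * sin(165) * cos(345) = 4
y = 16 * sin(165) * sin(345) = -1.0718
z = 16 * cos(165) = -15.4548

(4, -1.0718, -15.4548)


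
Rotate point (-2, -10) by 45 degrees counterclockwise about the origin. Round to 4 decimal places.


x' = -2*cos(45) - -10*sin(45) = 5.6569
y' = -2*sin(45) + -10*cos(45) = -8.4853

(5.6569, -8.4853)


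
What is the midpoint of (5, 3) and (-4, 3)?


Midpoint = ((5+-4)/2, (3+3)/2) = (0.5, 3)

(0.5, 3)


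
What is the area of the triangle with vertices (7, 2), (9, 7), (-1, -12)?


Area = |x1(y2-y3) + x2(y3-y1) + x3(y1-y2)| / 2
= |7*(7--12) + 9*(-12-2) + -1*(2-7)| / 2
= 6

6


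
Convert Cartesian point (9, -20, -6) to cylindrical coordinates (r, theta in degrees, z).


r = sqrt(9^2 + (-20)^2) = 21.9317
theta = atan2(-20, 9) = 294.2277 deg
z = -6

r = 21.9317, theta = 294.2277 deg, z = -6


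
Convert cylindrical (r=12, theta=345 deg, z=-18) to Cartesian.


x = 12 * cos(345) = 11.5911
y = 12 * sin(345) = -3.1058
z = -18

(11.5911, -3.1058, -18)


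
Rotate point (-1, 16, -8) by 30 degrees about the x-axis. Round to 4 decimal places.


x' = -1
y' = 16*cos(30) - -8*sin(30) = 17.8564
z' = 16*sin(30) + -8*cos(30) = 1.0718

(-1, 17.8564, 1.0718)


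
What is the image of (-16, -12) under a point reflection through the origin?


Reflection through origin: (x, y) -> (-x, -y)
(-16, -12) -> (16, 12)

(16, 12)


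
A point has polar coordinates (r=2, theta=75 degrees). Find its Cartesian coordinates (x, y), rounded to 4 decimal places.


x = 2 * cos(75) = 0.5176
y = 2 * sin(75) = 1.9319

(0.5176, 1.9319)


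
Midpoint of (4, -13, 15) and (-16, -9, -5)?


Midpoint = ((4+-16)/2, (-13+-9)/2, (15+-5)/2) = (-6, -11, 5)

(-6, -11, 5)


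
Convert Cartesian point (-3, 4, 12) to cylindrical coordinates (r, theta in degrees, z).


r = sqrt((-3)^2 + 4^2) = 5
theta = atan2(4, -3) = 126.8699 deg
z = 12

r = 5, theta = 126.8699 deg, z = 12


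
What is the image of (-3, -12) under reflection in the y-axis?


Reflection across y-axis: (x, y) -> (-x, y)
(-3, -12) -> (3, -12)

(3, -12)


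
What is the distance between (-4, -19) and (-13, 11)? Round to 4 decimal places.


d = sqrt((-13--4)^2 + (11--19)^2) = 31.3209

31.3209


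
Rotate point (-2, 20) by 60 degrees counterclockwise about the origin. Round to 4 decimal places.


x' = -2*cos(60) - 20*sin(60) = -18.3205
y' = -2*sin(60) + 20*cos(60) = 8.2679

(-18.3205, 8.2679)


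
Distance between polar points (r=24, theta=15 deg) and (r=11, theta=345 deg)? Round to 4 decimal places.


d = sqrt(r1^2 + r2^2 - 2*r1*r2*cos(t2-t1))
d = sqrt(24^2 + 11^2 - 2*24*11*cos(345-15)) = 15.4835

15.4835


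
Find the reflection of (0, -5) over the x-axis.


Reflection across x-axis: (x, y) -> (x, -y)
(0, -5) -> (0, 5)

(0, 5)


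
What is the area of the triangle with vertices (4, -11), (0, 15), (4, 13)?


Area = |x1(y2-y3) + x2(y3-y1) + x3(y1-y2)| / 2
= |4*(15-13) + 0*(13--11) + 4*(-11-15)| / 2
= 48

48


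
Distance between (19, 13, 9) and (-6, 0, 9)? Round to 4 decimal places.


d = sqrt((-6-19)^2 + (0-13)^2 + (9-9)^2) = 28.178

28.178


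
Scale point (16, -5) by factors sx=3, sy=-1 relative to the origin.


Scaling: (x*sx, y*sy) = (16*3, -5*-1) = (48, 5)

(48, 5)


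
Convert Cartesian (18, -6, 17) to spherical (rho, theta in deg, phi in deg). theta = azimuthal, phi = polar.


rho = sqrt(18^2 + (-6)^2 + 17^2) = 25.4755
theta = atan2(-6, 18) = 341.5651 deg
phi = acos(17/25.4755) = 48.1403 deg

rho = 25.4755, theta = 341.5651 deg, phi = 48.1403 deg


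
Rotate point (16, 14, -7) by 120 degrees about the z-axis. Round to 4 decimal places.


x' = 16*cos(120) - 14*sin(120) = -20.1244
y' = 16*sin(120) + 14*cos(120) = 6.8564
z' = -7

(-20.1244, 6.8564, -7)


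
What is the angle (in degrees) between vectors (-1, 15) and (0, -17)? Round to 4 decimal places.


dot = -1*0 + 15*-17 = -255
|u| = 15.0333, |v| = 17
cos(angle) = -0.9978
angle = 176.1859 degrees

176.1859 degrees


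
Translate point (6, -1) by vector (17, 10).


Translation: (x+dx, y+dy) = (6+17, -1+10) = (23, 9)

(23, 9)


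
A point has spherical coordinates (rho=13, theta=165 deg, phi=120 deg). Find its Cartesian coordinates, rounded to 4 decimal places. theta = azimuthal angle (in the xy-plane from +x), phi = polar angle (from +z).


x = 13 * sin(120) * cos(165) = -10.8747
y = 13 * sin(120) * sin(165) = 2.9139
z = 13 * cos(120) = -6.5

(-10.8747, 2.9139, -6.5)


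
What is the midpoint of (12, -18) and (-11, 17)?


Midpoint = ((12+-11)/2, (-18+17)/2) = (0.5, -0.5)

(0.5, -0.5)


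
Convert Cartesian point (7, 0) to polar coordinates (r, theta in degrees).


r = sqrt(7^2 + 0^2) = 7
theta = atan2(0, 7) = 0 degrees

r = 7, theta = 0 degrees


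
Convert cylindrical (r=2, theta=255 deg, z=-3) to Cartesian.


x = 2 * cos(255) = -0.5176
y = 2 * sin(255) = -1.9319
z = -3

(-0.5176, -1.9319, -3)


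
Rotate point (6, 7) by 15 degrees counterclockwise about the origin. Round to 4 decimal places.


x' = 6*cos(15) - 7*sin(15) = 3.9838
y' = 6*sin(15) + 7*cos(15) = 8.3144

(3.9838, 8.3144)


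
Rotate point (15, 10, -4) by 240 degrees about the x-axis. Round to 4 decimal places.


x' = 15
y' = 10*cos(240) - -4*sin(240) = -8.4641
z' = 10*sin(240) + -4*cos(240) = -6.6603

(15, -8.4641, -6.6603)


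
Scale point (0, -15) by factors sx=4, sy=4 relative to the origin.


Scaling: (x*sx, y*sy) = (0*4, -15*4) = (0, -60)

(0, -60)


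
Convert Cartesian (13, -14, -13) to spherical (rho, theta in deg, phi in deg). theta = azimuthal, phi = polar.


rho = sqrt(13^2 + (-14)^2 + (-13)^2) = 23.1084
theta = atan2(-14, 13) = 312.8789 deg
phi = acos(-13/23.1084) = 124.2334 deg

rho = 23.1084, theta = 312.8789 deg, phi = 124.2334 deg


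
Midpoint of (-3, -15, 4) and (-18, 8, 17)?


Midpoint = ((-3+-18)/2, (-15+8)/2, (4+17)/2) = (-10.5, -3.5, 10.5)

(-10.5, -3.5, 10.5)


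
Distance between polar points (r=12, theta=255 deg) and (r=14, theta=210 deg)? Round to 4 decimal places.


d = sqrt(r1^2 + r2^2 - 2*r1*r2*cos(t2-t1))
d = sqrt(12^2 + 14^2 - 2*12*14*cos(210-255)) = 10.1199

10.1199


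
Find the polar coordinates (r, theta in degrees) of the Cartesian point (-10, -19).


r = sqrt((-10)^2 + (-19)^2) = 21.4709
theta = atan2(-19, -10) = 242.2415 degrees

r = 21.4709, theta = 242.2415 degrees


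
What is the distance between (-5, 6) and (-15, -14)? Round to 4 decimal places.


d = sqrt((-15--5)^2 + (-14-6)^2) = 22.3607

22.3607


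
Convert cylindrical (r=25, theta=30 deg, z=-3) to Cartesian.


x = 25 * cos(30) = 21.6506
y = 25 * sin(30) = 12.5
z = -3

(21.6506, 12.5, -3)


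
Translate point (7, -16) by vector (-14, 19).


Translation: (x+dx, y+dy) = (7+-14, -16+19) = (-7, 3)

(-7, 3)


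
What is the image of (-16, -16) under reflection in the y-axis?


Reflection across y-axis: (x, y) -> (-x, y)
(-16, -16) -> (16, -16)

(16, -16)


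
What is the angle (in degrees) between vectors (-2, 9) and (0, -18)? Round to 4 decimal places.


dot = -2*0 + 9*-18 = -162
|u| = 9.2195, |v| = 18
cos(angle) = -0.9762
angle = 167.4712 degrees

167.4712 degrees


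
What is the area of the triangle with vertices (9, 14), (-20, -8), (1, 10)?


Area = |x1(y2-y3) + x2(y3-y1) + x3(y1-y2)| / 2
= |9*(-8-10) + -20*(10-14) + 1*(14--8)| / 2
= 30

30


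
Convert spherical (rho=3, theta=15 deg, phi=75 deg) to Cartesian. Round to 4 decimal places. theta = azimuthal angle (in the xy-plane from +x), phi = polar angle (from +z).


x = 3 * sin(75) * cos(15) = 2.799
y = 3 * sin(75) * sin(15) = 0.75
z = 3 * cos(75) = 0.7765

(2.799, 0.75, 0.7765)


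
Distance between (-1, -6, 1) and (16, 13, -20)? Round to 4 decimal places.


d = sqrt((16--1)^2 + (13--6)^2 + (-20-1)^2) = 33.0303

33.0303


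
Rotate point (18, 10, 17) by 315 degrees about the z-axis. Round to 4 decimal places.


x' = 18*cos(315) - 10*sin(315) = 19.799
y' = 18*sin(315) + 10*cos(315) = -5.6569
z' = 17

(19.799, -5.6569, 17)


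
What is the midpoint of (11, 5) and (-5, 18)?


Midpoint = ((11+-5)/2, (5+18)/2) = (3, 11.5)

(3, 11.5)


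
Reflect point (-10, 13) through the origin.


Reflection through origin: (x, y) -> (-x, -y)
(-10, 13) -> (10, -13)

(10, -13)


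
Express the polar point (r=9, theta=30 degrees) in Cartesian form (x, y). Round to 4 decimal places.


x = 9 * cos(30) = 7.7942
y = 9 * sin(30) = 4.5

(7.7942, 4.5)


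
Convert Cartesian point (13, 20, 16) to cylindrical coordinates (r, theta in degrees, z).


r = sqrt(13^2 + 20^2) = 23.8537
theta = atan2(20, 13) = 56.9761 deg
z = 16

r = 23.8537, theta = 56.9761 deg, z = 16


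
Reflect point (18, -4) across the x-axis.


Reflection across x-axis: (x, y) -> (x, -y)
(18, -4) -> (18, 4)

(18, 4)


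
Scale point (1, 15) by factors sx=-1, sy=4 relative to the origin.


Scaling: (x*sx, y*sy) = (1*-1, 15*4) = (-1, 60)

(-1, 60)


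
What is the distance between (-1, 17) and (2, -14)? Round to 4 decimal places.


d = sqrt((2--1)^2 + (-14-17)^2) = 31.1448

31.1448


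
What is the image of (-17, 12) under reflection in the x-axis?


Reflection across x-axis: (x, y) -> (x, -y)
(-17, 12) -> (-17, -12)

(-17, -12)


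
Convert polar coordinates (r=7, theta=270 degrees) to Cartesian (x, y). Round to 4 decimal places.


x = 7 * cos(270) = 0
y = 7 * sin(270) = -7

(0, -7)


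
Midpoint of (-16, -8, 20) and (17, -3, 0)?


Midpoint = ((-16+17)/2, (-8+-3)/2, (20+0)/2) = (0.5, -5.5, 10)

(0.5, -5.5, 10)


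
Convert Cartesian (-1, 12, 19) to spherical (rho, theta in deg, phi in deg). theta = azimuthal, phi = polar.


rho = sqrt((-1)^2 + 12^2 + 19^2) = 22.4944
theta = atan2(12, -1) = 94.7636 deg
phi = acos(19/22.4944) = 32.3652 deg

rho = 22.4944, theta = 94.7636 deg, phi = 32.3652 deg


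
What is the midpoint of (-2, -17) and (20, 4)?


Midpoint = ((-2+20)/2, (-17+4)/2) = (9, -6.5)

(9, -6.5)


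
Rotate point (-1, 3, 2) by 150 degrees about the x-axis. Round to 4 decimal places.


x' = -1
y' = 3*cos(150) - 2*sin(150) = -3.5981
z' = 3*sin(150) + 2*cos(150) = -0.2321

(-1, -3.5981, -0.2321)


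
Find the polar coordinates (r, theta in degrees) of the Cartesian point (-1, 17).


r = sqrt((-1)^2 + 17^2) = 17.0294
theta = atan2(17, -1) = 93.3665 degrees

r = 17.0294, theta = 93.3665 degrees


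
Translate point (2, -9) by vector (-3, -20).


Translation: (x+dx, y+dy) = (2+-3, -9+-20) = (-1, -29)

(-1, -29)


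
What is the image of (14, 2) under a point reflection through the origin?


Reflection through origin: (x, y) -> (-x, -y)
(14, 2) -> (-14, -2)

(-14, -2)


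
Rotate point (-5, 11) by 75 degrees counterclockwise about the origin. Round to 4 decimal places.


x' = -5*cos(75) - 11*sin(75) = -11.9193
y' = -5*sin(75) + 11*cos(75) = -1.9826

(-11.9193, -1.9826)


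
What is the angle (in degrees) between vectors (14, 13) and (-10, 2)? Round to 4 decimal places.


dot = 14*-10 + 13*2 = -114
|u| = 19.105, |v| = 10.198
cos(angle) = -0.5851
angle = 125.8112 degrees

125.8112 degrees


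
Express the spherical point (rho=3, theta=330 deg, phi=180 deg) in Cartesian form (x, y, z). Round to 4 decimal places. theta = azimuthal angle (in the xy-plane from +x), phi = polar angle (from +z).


x = 3 * sin(180) * cos(330) = 0
y = 3 * sin(180) * sin(330) = 0
z = 3 * cos(180) = -3

(0, 0, -3)


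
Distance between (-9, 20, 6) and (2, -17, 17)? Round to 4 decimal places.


d = sqrt((2--9)^2 + (-17-20)^2 + (17-6)^2) = 40.1373

40.1373


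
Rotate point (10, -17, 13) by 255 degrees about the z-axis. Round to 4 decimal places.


x' = 10*cos(255) - -17*sin(255) = -19.0089
y' = 10*sin(255) + -17*cos(255) = -5.2593
z' = 13

(-19.0089, -5.2593, 13)


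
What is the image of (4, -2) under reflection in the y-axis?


Reflection across y-axis: (x, y) -> (-x, y)
(4, -2) -> (-4, -2)

(-4, -2)


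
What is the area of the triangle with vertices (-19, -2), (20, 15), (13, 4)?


Area = |x1(y2-y3) + x2(y3-y1) + x3(y1-y2)| / 2
= |-19*(15-4) + 20*(4--2) + 13*(-2-15)| / 2
= 155

155


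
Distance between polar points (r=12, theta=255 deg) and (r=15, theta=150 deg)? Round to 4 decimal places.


d = sqrt(r1^2 + r2^2 - 2*r1*r2*cos(t2-t1))
d = sqrt(12^2 + 15^2 - 2*12*15*cos(150-255)) = 21.4983

21.4983


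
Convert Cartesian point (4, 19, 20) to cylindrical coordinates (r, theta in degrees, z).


r = sqrt(4^2 + 19^2) = 19.4165
theta = atan2(19, 4) = 78.1113 deg
z = 20

r = 19.4165, theta = 78.1113 deg, z = 20


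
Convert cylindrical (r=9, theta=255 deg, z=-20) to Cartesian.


x = 9 * cos(255) = -2.3294
y = 9 * sin(255) = -8.6933
z = -20

(-2.3294, -8.6933, -20)


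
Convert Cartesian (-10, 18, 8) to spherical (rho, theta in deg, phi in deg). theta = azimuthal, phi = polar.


rho = sqrt((-10)^2 + 18^2 + 8^2) = 22.0907
theta = atan2(18, -10) = 119.0546 deg
phi = acos(8/22.0907) = 68.7681 deg

rho = 22.0907, theta = 119.0546 deg, phi = 68.7681 deg


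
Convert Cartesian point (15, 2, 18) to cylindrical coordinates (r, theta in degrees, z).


r = sqrt(15^2 + 2^2) = 15.1327
theta = atan2(2, 15) = 7.5946 deg
z = 18

r = 15.1327, theta = 7.5946 deg, z = 18


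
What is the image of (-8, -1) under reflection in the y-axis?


Reflection across y-axis: (x, y) -> (-x, y)
(-8, -1) -> (8, -1)

(8, -1)


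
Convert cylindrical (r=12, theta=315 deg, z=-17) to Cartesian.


x = 12 * cos(315) = 8.4853
y = 12 * sin(315) = -8.4853
z = -17

(8.4853, -8.4853, -17)


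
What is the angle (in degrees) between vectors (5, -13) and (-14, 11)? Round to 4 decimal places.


dot = 5*-14 + -13*11 = -213
|u| = 13.9284, |v| = 17.8045
cos(angle) = -0.8589
angle = 149.1947 degrees

149.1947 degrees
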